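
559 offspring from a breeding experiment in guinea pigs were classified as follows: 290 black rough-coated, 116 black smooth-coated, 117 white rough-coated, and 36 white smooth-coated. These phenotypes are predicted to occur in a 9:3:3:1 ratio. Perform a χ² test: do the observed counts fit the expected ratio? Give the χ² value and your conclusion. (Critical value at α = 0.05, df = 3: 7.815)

4.543; consistent

The 9:3:3:1 ratio has 16 parts, so with N = 559 the expected counts are:
  black rough-coated: 559 × 9/16 = 314.4375
  black smooth-coated: 559 × 3/16 = 104.8125
  white rough-coated: 559 × 3/16 = 104.8125
  white smooth-coated: 559 × 1/16 = 34.9375
χ² = Σ (O − E)² / E
  black rough-coated: (290 − 314.4375)² / 314.4375 = 1.8992
  black smooth-coated: (116 − 104.8125)² / 104.8125 = 1.1941
  white rough-coated: (117 − 104.8125)² / 104.8125 = 1.4172
  white smooth-coated: (36 − 34.9375)² / 34.9375 = 0.0323
χ² = 1.8992 + 1.1941 + 1.4172 + 0.0323 = 4.5428 ≈ 4.543
Degrees of freedom = 4 − 1 = 3; critical value at α = 0.05 is 7.815.
Since 4.543 < 7.815, we fail to reject the null hypothesis — the data are consistent with the 9:3:3:1 ratio.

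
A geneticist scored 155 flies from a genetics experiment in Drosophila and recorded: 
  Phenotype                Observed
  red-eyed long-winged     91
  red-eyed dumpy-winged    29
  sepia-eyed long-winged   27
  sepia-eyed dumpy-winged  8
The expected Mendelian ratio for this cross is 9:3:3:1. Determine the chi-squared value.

0.607

Expected counts for N = 155 under a 9:3:3:1 ratio (total parts = 16):
  red-eyed long-winged: 155 × 9/16 = 87.1875
  red-eyed dumpy-winged: 155 × 3/16 = 29.0625
  sepia-eyed long-winged: 155 × 3/16 = 29.0625
  sepia-eyed dumpy-winged: 155 × 1/16 = 9.6875
χ² = Σ (O − E)² / E
  red-eyed long-winged: (91 − 87.1875)² / 87.1875 = 0.1667
  red-eyed dumpy-winged: (29 − 29.0625)² / 29.0625 = 0.0001
  sepia-eyed long-winged: (27 − 29.0625)² / 29.0625 = 0.1464
  sepia-eyed dumpy-winged: (8 − 9.6875)² / 9.6875 = 0.2940
χ² = 0.1667 + 0.0001 + 0.1464 + 0.2940 = 0.6072 ≈ 0.607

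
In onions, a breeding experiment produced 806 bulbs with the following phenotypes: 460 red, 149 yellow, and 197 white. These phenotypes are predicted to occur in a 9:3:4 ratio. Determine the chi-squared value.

0.227

Under the 9:3:4 hypothesis (Σ ratio = 16, N = 806):
  red: 806 × 9/16 = 453.375
  yellow: 806 × 3/16 = 151.125
  white: 806 × 4/16 = 201.5
χ² = Σ (O − E)² / E
  red: (460 − 453.375)² / 453.375 = 0.0968
  yellow: (149 − 151.125)² / 151.125 = 0.0299
  white: (197 − 201.5)² / 201.5 = 0.1005
χ² = 0.0968 + 0.0299 + 0.1005 = 0.2272 ≈ 0.227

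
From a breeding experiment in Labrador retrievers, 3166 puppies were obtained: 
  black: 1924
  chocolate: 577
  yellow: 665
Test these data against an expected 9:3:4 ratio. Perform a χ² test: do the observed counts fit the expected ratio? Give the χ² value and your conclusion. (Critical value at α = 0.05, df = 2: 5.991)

Under the 9:3:4 hypothesis (Σ ratio = 16, N = 3166):
  black: 3166 × 9/16 = 1780.875
  chocolate: 3166 × 3/16 = 593.625
  yellow: 3166 × 4/16 = 791.5
χ² = Σ (O − E)² / E
  black: (1924 − 1780.875)² / 1780.875 = 11.5026
  chocolate: (577 − 593.625)² / 593.625 = 0.4656
  yellow: (665 − 791.5)² / 791.5 = 20.2176
χ² = 11.5026 + 0.4656 + 20.2176 = 32.1858 ≈ 32.186
Degrees of freedom = 3 − 1 = 2; critical value at α = 0.05 is 5.991.
Since 32.186 > 5.991, we reject the null hypothesis — the data do not fit the 9:3:4 ratio.

32.186; not consistent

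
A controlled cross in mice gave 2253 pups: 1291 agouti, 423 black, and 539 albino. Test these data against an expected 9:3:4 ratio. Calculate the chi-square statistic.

1.488

Under the 9:3:4 hypothesis (Σ ratio = 16, N = 2253):
  agouti: 2253 × 9/16 = 1267.3125
  black: 2253 × 3/16 = 422.4375
  albino: 2253 × 4/16 = 563.25
χ² = Σ (O − E)² / E
  agouti: (1291 − 1267.3125)² / 1267.3125 = 0.4427
  black: (423 − 422.4375)² / 422.4375 = 0.0007
  albino: (539 − 563.25)² / 563.25 = 1.0441
χ² = 0.4427 + 0.0007 + 1.0441 = 1.4875 ≈ 1.488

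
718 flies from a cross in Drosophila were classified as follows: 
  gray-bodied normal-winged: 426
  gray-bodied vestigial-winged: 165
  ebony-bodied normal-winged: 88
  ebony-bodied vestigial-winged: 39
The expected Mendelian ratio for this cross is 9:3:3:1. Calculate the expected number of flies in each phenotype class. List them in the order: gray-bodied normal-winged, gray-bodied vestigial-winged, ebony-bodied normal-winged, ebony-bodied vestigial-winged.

403.875, 134.625, 134.625, 44.875

Expected counts for N = 718 under a 9:3:3:1 ratio (total parts = 16):
  gray-bodied normal-winged: 718 × 9/16 = 403.875
  gray-bodied vestigial-winged: 718 × 3/16 = 134.625
  ebony-bodied normal-winged: 718 × 3/16 = 134.625
  ebony-bodied vestigial-winged: 718 × 1/16 = 44.875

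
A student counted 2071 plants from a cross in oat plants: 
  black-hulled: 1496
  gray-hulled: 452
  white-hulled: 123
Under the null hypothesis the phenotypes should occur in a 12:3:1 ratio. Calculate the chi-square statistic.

12.876

Total ratio parts = 16. Expected numbers out of 2071:
  black-hulled: 2071 × 12/16 = 1553.25
  gray-hulled: 2071 × 3/16 = 388.3125
  white-hulled: 2071 × 1/16 = 129.4375
χ² = Σ (O − E)² / E
  black-hulled: (1496 − 1553.25)² / 1553.25 = 2.1101
  gray-hulled: (452 − 388.3125)² / 388.3125 = 10.4454
  white-hulled: (123 − 129.4375)² / 129.4375 = 0.3202
χ² = 2.1101 + 10.4454 + 0.3202 = 12.8757 ≈ 12.876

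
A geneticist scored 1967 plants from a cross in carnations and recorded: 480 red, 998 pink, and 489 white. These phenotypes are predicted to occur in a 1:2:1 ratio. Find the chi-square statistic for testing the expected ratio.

Under the 1:2:1 hypothesis (Σ ratio = 4, N = 1967):
  red: 1967 × 1/4 = 491.75
  pink: 1967 × 2/4 = 983.5
  white: 1967 × 1/4 = 491.75
χ² = Σ (O − E)² / E
  red: (480 − 491.75)² / 491.75 = 0.2808
  pink: (998 − 983.5)² / 983.5 = 0.2138
  white: (489 − 491.75)² / 491.75 = 0.0154
χ² = 0.2808 + 0.2138 + 0.0154 = 0.510

0.510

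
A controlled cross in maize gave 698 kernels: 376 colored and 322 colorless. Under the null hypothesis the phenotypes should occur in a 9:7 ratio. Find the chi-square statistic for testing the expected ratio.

1.609

Under the 9:7 hypothesis (Σ ratio = 16, N = 698):
  colored: 698 × 9/16 = 392.625
  colorless: 698 × 7/16 = 305.375
χ² = Σ (O − E)² / E
  colored: (376 − 392.625)² / 392.625 = 0.7040
  colorless: (322 − 305.375)² / 305.375 = 0.9051
χ² = 0.7040 + 0.9051 = 1.6091 ≈ 1.609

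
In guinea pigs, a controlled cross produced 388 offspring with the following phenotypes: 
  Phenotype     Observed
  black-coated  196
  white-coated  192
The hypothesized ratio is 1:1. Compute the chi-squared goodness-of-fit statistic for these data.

The 1:1 ratio has 2 parts, so with N = 388 the expected counts are:
  black-coated: 388 × 1/2 = 194
  white-coated: 388 × 1/2 = 194
χ² = Σ (O − E)² / E
  black-coated: (196 − 194)² / 194 = 0.0206
  white-coated: (192 − 194)² / 194 = 0.0206
χ² = 0.0206 + 0.0206 = 0.0412 ≈ 0.041

0.041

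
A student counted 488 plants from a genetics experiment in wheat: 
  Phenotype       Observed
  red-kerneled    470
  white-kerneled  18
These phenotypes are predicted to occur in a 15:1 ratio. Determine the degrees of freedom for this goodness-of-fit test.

1

A goodness-of-fit test with 2 phenotype classes has df = 2 − 1 = 1.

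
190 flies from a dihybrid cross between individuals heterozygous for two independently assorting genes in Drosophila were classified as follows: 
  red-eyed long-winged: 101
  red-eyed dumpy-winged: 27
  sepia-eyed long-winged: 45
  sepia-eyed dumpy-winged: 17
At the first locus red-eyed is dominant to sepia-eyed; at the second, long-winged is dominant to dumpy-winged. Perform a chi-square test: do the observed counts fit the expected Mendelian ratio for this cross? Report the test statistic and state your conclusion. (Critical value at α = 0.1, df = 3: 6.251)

A dihybrid F₂ with independent assortment and complete dominance at both loci gives a 9:3:3:1 phenotypic ratio.
The 9:3:3:1 ratio has 16 parts, so with N = 190 the expected counts are:
  red-eyed long-winged: 190 × 9/16 = 106.875
  red-eyed dumpy-winged: 190 × 3/16 = 35.625
  sepia-eyed long-winged: 190 × 3/16 = 35.625
  sepia-eyed dumpy-winged: 190 × 1/16 = 11.875
χ² = Σ (O − E)² / E
  red-eyed long-winged: (101 − 106.875)² / 106.875 = 0.3230
  red-eyed dumpy-winged: (27 − 35.625)² / 35.625 = 2.0882
  sepia-eyed long-winged: (45 − 35.625)² / 35.625 = 2.4671
  sepia-eyed dumpy-winged: (17 − 11.875)² / 11.875 = 2.2118
χ² = 0.3230 + 2.0882 + 2.4671 + 2.2118 = 7.0901 ≈ 7.090
Degrees of freedom = 4 − 1 = 3; critical value at α = 0.1 is 6.251.
Since 7.090 > 6.251, we reject the null hypothesis — the data do not fit the 9:3:3:1 ratio.

7.090; not consistent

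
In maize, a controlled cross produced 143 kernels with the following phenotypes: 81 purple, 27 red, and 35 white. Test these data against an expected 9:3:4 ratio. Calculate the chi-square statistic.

0.021

The 9:3:4 ratio has 16 parts, so with N = 143 the expected counts are:
  purple: 143 × 9/16 = 80.4375
  red: 143 × 3/16 = 26.8125
  white: 143 × 4/16 = 35.75
χ² = Σ (O − E)² / E
  purple: (81 − 80.4375)² / 80.4375 = 0.0039
  red: (27 − 26.8125)² / 26.8125 = 0.0013
  white: (35 − 35.75)² / 35.75 = 0.0157
χ² = 0.0039 + 0.0013 + 0.0157 = 0.0209 ≈ 0.021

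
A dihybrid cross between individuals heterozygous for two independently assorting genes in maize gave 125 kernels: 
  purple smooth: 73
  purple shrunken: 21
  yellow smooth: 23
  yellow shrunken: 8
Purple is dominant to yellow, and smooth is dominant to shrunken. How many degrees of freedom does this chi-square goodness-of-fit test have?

3

A dihybrid F₂ with independent assortment and complete dominance at both loci gives a 9:3:3:1 phenotypic ratio.
A goodness-of-fit test with 4 phenotype classes has df = 4 − 1 = 3.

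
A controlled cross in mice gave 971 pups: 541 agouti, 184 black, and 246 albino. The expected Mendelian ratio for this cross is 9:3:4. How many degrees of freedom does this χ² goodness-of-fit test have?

A goodness-of-fit test with 3 phenotype classes has df = 3 − 1 = 2.

2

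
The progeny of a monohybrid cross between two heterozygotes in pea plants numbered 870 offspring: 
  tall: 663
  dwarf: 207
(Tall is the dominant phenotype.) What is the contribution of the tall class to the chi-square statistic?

For a monohybrid cross between heterozygotes with complete dominance, the expected phenotypic ratio is 3:1.
Total ratio parts = 4. Expected numbers out of 870:
  tall: 870 × 3/4 = 652.5
  dwarf: 870 × 1/4 = 217.5
Contribution of tall: (663 − 652.5)² / 652.5 = 0.1690

0.169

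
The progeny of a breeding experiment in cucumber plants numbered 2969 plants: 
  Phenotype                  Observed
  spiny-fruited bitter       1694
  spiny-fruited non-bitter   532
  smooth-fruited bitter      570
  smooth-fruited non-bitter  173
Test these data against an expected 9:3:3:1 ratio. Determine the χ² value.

2.607

Total ratio parts = 16. Expected numbers out of 2969:
  spiny-fruited bitter: 2969 × 9/16 = 1670.0625
  spiny-fruited non-bitter: 2969 × 3/16 = 556.6875
  smooth-fruited bitter: 2969 × 3/16 = 556.6875
  smooth-fruited non-bitter: 2969 × 1/16 = 185.5625
χ² = Σ (O − E)² / E
  spiny-fruited bitter: (1694 − 1670.0625)² / 1670.0625 = 0.3431
  spiny-fruited non-bitter: (532 − 556.6875)² / 556.6875 = 1.0948
  smooth-fruited bitter: (570 − 556.6875)² / 556.6875 = 0.3184
  smooth-fruited non-bitter: (173 − 185.5625)² / 185.5625 = 0.8505
χ² = 0.3431 + 1.0948 + 0.3184 + 0.8505 = 2.6068 ≈ 2.607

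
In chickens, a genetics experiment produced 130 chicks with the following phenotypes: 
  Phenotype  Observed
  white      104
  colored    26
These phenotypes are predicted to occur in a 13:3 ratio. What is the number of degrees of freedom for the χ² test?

A goodness-of-fit test with 2 phenotype classes has df = 2 − 1 = 1.

1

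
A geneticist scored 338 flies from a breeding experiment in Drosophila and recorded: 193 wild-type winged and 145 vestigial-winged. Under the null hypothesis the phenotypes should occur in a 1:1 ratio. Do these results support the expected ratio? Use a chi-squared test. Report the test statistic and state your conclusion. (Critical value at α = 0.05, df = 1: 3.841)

Total ratio parts = 2. Expected numbers out of 338:
  wild-type winged: 338 × 1/2 = 169
  vestigial-winged: 338 × 1/2 = 169
χ² = Σ (O − E)² / E
  wild-type winged: (193 − 169)² / 169 = 3.4083
  vestigial-winged: (145 − 169)² / 169 = 3.4083
χ² = 3.4083 + 3.4083 = 6.8166 ≈ 6.817
Degrees of freedom = 2 − 1 = 1; critical value at α = 0.05 is 3.841.
Since 6.817 > 3.841, we reject the null hypothesis — the data do not fit the 1:1 ratio.

6.817; not consistent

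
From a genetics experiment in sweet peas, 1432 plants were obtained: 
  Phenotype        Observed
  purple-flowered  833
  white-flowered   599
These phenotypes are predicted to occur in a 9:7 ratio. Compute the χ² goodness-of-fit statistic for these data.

Expected counts for N = 1432 under a 9:7 ratio (total parts = 16):
  purple-flowered: 1432 × 9/16 = 805.5
  white-flowered: 1432 × 7/16 = 626.5
χ² = Σ (O − E)² / E
  purple-flowered: (833 − 805.5)² / 805.5 = 0.9389
  white-flowered: (599 − 626.5)² / 626.5 = 1.2071
χ² = 0.9389 + 1.2071 = 2.146

2.146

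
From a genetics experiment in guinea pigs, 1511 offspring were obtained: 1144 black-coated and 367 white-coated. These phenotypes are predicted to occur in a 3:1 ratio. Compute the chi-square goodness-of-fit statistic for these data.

0.408

The 3:1 ratio has 4 parts, so with N = 1511 the expected counts are:
  black-coated: 1511 × 3/4 = 1133.25
  white-coated: 1511 × 1/4 = 377.75
χ² = Σ (O − E)² / E
  black-coated: (1144 − 1133.25)² / 1133.25 = 0.1020
  white-coated: (367 − 377.75)² / 377.75 = 0.3059
χ² = 0.1020 + 0.3059 = 0.4079 ≈ 0.408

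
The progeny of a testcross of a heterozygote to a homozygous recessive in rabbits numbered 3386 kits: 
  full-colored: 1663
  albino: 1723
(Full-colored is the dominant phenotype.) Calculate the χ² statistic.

A testcross of a heterozygote (Aa × aa) gives a 1:1 phenotypic ratio.
Under the 1:1 hypothesis (Σ ratio = 2, N = 3386):
  full-colored: 3386 × 1/2 = 1693
  albino: 3386 × 1/2 = 1693
χ² = Σ (O − E)² / E
  full-colored: (1663 − 1693)² / 1693 = 0.5316
  albino: (1723 − 1693)² / 1693 = 0.5316
χ² = 0.5316 + 0.5316 = 1.0632 ≈ 1.063

1.063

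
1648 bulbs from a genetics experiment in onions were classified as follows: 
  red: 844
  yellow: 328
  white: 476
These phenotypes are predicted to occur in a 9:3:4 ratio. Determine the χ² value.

18.542

The 9:3:4 ratio has 16 parts, so with N = 1648 the expected counts are:
  red: 1648 × 9/16 = 927
  yellow: 1648 × 3/16 = 309
  white: 1648 × 4/16 = 412
χ² = Σ (O − E)² / E
  red: (844 − 927)² / 927 = 7.4315
  yellow: (328 − 309)² / 309 = 1.1683
  white: (476 − 412)² / 412 = 9.9417
χ² = 7.4315 + 1.1683 + 9.9417 = 18.5415 ≈ 18.542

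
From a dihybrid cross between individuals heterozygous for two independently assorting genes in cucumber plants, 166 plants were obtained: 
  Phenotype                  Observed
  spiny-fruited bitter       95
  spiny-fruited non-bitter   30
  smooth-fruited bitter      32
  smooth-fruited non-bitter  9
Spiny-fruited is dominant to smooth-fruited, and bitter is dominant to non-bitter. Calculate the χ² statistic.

0.276

A dihybrid F₂ with independent assortment and complete dominance at both loci gives a 9:3:3:1 phenotypic ratio.
Total ratio parts = 16. Expected numbers out of 166:
  spiny-fruited bitter: 166 × 9/16 = 93.375
  spiny-fruited non-bitter: 166 × 3/16 = 31.125
  smooth-fruited bitter: 166 × 3/16 = 31.125
  smooth-fruited non-bitter: 166 × 1/16 = 10.375
χ² = Σ (O − E)² / E
  spiny-fruited bitter: (95 − 93.375)² / 93.375 = 0.0283
  spiny-fruited non-bitter: (30 − 31.125)² / 31.125 = 0.0407
  smooth-fruited bitter: (32 − 31.125)² / 31.125 = 0.0246
  smooth-fruited non-bitter: (9 − 10.375)² / 10.375 = 0.1822
χ² = 0.0283 + 0.0407 + 0.0246 + 0.1822 = 0.2758 ≈ 0.276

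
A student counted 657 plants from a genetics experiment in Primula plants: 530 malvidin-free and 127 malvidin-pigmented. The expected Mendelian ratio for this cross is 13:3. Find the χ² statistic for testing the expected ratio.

The 13:3 ratio has 16 parts, so with N = 657 the expected counts are:
  malvidin-free: 657 × 13/16 = 533.8125
  malvidin-pigmented: 657 × 3/16 = 123.1875
χ² = Σ (O − E)² / E
  malvidin-free: (530 − 533.8125)² / 533.8125 = 0.0272
  malvidin-pigmented: (127 − 123.1875)² / 123.1875 = 0.1180
χ² = 0.0272 + 0.1180 = 0.1452 ≈ 0.145

0.145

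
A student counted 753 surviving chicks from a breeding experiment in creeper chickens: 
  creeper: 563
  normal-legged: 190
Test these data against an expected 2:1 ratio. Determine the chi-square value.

22.237

Under the 2:1 hypothesis (Σ ratio = 3, N = 753):
  creeper: 753 × 2/3 = 502
  normal-legged: 753 × 1/3 = 251
χ² = Σ (O − E)² / E
  creeper: (563 − 502)² / 502 = 7.4124
  normal-legged: (190 − 251)² / 251 = 14.8247
χ² = 7.4124 + 14.8247 = 22.2371 ≈ 22.237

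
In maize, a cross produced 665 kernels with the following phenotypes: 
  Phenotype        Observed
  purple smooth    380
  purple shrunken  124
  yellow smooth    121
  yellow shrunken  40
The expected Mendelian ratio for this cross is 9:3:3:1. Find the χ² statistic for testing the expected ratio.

0.266

Expected counts for N = 665 under a 9:3:3:1 ratio (total parts = 16):
  purple smooth: 665 × 9/16 = 374.0625
  purple shrunken: 665 × 3/16 = 124.6875
  yellow smooth: 665 × 3/16 = 124.6875
  yellow shrunken: 665 × 1/16 = 41.5625
χ² = Σ (O − E)² / E
  purple smooth: (380 − 374.0625)² / 374.0625 = 0.0942
  purple shrunken: (124 − 124.6875)² / 124.6875 = 0.0038
  yellow smooth: (121 − 124.6875)² / 124.6875 = 0.1091
  yellow shrunken: (40 − 41.5625)² / 41.5625 = 0.0587
χ² = 0.0942 + 0.0038 + 0.1091 + 0.0587 = 0.2658 ≈ 0.266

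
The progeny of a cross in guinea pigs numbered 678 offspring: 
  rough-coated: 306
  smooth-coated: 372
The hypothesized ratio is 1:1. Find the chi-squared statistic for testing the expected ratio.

Expected counts for N = 678 under a 1:1 ratio (total parts = 2):
  rough-coated: 678 × 1/2 = 339
  smooth-coated: 678 × 1/2 = 339
χ² = Σ (O − E)² / E
  rough-coated: (306 − 339)² / 339 = 3.2124
  smooth-coated: (372 − 339)² / 339 = 3.2124
χ² = 3.2124 + 3.2124 = 6.4248 ≈ 6.425

6.425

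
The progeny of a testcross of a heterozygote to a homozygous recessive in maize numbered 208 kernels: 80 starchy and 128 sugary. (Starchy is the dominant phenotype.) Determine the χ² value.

A testcross of a heterozygote (Aa × aa) gives a 1:1 phenotypic ratio.
Under the 1:1 hypothesis (Σ ratio = 2, N = 208):
  starchy: 208 × 1/2 = 104
  sugary: 208 × 1/2 = 104
χ² = Σ (O − E)² / E
  starchy: (80 − 104)² / 104 = 5.5385
  sugary: (128 − 104)² / 104 = 5.5385
χ² = 5.5385 + 5.5385 = 11.077

11.077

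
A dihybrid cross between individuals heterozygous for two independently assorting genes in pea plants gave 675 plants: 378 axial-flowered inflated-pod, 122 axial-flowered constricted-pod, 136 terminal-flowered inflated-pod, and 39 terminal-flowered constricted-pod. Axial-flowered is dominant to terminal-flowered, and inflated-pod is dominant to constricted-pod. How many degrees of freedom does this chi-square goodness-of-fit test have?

A dihybrid F₂ with independent assortment and complete dominance at both loci gives a 9:3:3:1 phenotypic ratio.
A goodness-of-fit test with 4 phenotype classes has df = 4 − 1 = 3.

3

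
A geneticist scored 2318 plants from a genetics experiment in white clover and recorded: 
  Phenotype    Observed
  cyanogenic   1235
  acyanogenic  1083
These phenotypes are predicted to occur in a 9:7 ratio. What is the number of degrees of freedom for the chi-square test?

A goodness-of-fit test with 2 phenotype classes has df = 2 − 1 = 1.

1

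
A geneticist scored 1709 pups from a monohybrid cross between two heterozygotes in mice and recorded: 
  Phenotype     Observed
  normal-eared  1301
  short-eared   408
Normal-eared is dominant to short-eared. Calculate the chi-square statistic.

1.156

For a monohybrid cross between heterozygotes with complete dominance, the expected phenotypic ratio is 3:1.
The 3:1 ratio has 4 parts, so with N = 1709 the expected counts are:
  normal-eared: 1709 × 3/4 = 1281.75
  short-eared: 1709 × 1/4 = 427.25
χ² = Σ (O − E)² / E
  normal-eared: (1301 − 1281.75)² / 1281.75 = 0.2891
  short-eared: (408 − 427.25)² / 427.25 = 0.8673
χ² = 0.2891 + 0.8673 = 1.1564 ≈ 1.156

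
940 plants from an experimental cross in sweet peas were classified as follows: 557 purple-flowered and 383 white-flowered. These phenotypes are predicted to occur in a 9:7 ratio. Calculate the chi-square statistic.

3.450

Expected counts for N = 940 under a 9:7 ratio (total parts = 16):
  purple-flowered: 940 × 9/16 = 528.75
  white-flowered: 940 × 7/16 = 411.25
χ² = Σ (O − E)² / E
  purple-flowered: (557 − 528.75)² / 528.75 = 1.5093
  white-flowered: (383 − 411.25)² / 411.25 = 1.9406
χ² = 1.5093 + 1.9406 = 3.4499 ≈ 3.450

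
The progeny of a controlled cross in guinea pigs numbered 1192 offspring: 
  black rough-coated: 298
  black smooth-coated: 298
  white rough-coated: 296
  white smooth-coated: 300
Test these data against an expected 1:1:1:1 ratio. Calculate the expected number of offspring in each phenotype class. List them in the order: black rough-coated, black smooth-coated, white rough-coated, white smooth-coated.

Total ratio parts = 4. Expected numbers out of 1192:
  black rough-coated: 1192 × 1/4 = 298
  black smooth-coated: 1192 × 1/4 = 298
  white rough-coated: 1192 × 1/4 = 298
  white smooth-coated: 1192 × 1/4 = 298

298, 298, 298, 298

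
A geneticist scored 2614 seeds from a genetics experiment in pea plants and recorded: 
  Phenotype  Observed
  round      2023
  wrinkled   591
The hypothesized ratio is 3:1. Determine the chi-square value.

7.970

The 3:1 ratio has 4 parts, so with N = 2614 the expected counts are:
  round: 2614 × 3/4 = 1960.5
  wrinkled: 2614 × 1/4 = 653.5
χ² = Σ (O − E)² / E
  round: (2023 − 1960.5)² / 1960.5 = 1.9925
  wrinkled: (591 − 653.5)² / 653.5 = 5.9774
χ² = 1.9925 + 5.9774 = 7.9699 ≈ 7.970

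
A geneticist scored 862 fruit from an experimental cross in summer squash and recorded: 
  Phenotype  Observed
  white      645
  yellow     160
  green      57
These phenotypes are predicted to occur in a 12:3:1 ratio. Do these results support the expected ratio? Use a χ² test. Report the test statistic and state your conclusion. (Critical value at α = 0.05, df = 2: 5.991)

0.201; consistent

Under the 12:3:1 hypothesis (Σ ratio = 16, N = 862):
  white: 862 × 12/16 = 646.5
  yellow: 862 × 3/16 = 161.625
  green: 862 × 1/16 = 53.875
χ² = Σ (O − E)² / E
  white: (645 − 646.5)² / 646.5 = 0.0035
  yellow: (160 − 161.625)² / 161.625 = 0.0163
  green: (57 − 53.875)² / 53.875 = 0.1813
χ² = 0.0035 + 0.0163 + 0.1813 = 0.2011 ≈ 0.201
Degrees of freedom = 3 − 1 = 2; critical value at α = 0.05 is 5.991.
Since 0.201 < 5.991, we fail to reject the null hypothesis — the data are consistent with the 12:3:1 ratio.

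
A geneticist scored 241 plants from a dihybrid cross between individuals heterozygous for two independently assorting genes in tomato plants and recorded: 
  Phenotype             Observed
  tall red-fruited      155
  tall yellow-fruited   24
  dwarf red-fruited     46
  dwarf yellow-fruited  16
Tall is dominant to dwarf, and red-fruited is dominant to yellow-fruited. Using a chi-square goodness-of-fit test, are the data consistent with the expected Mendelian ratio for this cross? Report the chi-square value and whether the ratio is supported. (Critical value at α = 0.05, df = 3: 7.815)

12.794; not consistent

A dihybrid F₂ with independent assortment and complete dominance at both loci gives a 9:3:3:1 phenotypic ratio.
Expected counts for N = 241 under a 9:3:3:1 ratio (total parts = 16):
  tall red-fruited: 241 × 9/16 = 135.5625
  tall yellow-fruited: 241 × 3/16 = 45.1875
  dwarf red-fruited: 241 × 3/16 = 45.1875
  dwarf yellow-fruited: 241 × 1/16 = 15.0625
χ² = Σ (O − E)² / E
  tall red-fruited: (155 − 135.5625)² / 135.5625 = 2.7870
  tall yellow-fruited: (24 − 45.1875)² / 45.1875 = 9.9344
  dwarf red-fruited: (46 − 45.1875)² / 45.1875 = 0.0146
  dwarf yellow-fruited: (16 − 15.0625)² / 15.0625 = 0.0584
χ² = 2.7870 + 9.9344 + 0.0146 + 0.0584 = 12.7944 ≈ 12.794
Degrees of freedom = 4 − 1 = 3; critical value at α = 0.05 is 7.815.
Since 12.794 > 7.815, we reject the null hypothesis — the data do not fit the 9:3:3:1 ratio.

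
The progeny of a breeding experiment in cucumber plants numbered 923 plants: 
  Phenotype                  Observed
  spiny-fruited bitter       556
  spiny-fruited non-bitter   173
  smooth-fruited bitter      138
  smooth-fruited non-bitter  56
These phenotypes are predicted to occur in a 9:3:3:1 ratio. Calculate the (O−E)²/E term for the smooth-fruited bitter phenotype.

7.104

Expected counts for N = 923 under a 9:3:3:1 ratio (total parts = 16):
  spiny-fruited bitter: 923 × 9/16 = 519.1875
  spiny-fruited non-bitter: 923 × 3/16 = 173.0625
  smooth-fruited bitter: 923 × 3/16 = 173.0625
  smooth-fruited non-bitter: 923 × 1/16 = 57.6875
Contribution of smooth-fruited bitter: (138 − 173.0625)² / 173.0625 = 7.1037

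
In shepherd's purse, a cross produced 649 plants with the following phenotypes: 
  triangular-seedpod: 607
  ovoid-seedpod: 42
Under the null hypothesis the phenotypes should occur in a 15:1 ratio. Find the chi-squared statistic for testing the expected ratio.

The 15:1 ratio has 16 parts, so with N = 649 the expected counts are:
  triangular-seedpod: 649 × 15/16 = 608.4375
  ovoid-seedpod: 649 × 1/16 = 40.5625
χ² = Σ (O − E)² / E
  triangular-seedpod: (607 − 608.4375)² / 608.4375 = 0.0034
  ovoid-seedpod: (42 − 40.5625)² / 40.5625 = 0.0509
χ² = 0.0034 + 0.0509 = 0.0543 ≈ 0.054

0.054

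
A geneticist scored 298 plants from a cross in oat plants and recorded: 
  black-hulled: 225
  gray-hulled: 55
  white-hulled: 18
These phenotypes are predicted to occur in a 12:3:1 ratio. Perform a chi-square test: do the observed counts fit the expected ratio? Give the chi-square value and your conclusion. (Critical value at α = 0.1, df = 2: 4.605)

0.045; consistent

Under the 12:3:1 hypothesis (Σ ratio = 16, N = 298):
  black-hulled: 298 × 12/16 = 223.5
  gray-hulled: 298 × 3/16 = 55.875
  white-hulled: 298 × 1/16 = 18.625
χ² = Σ (O − E)² / E
  black-hulled: (225 − 223.5)² / 223.5 = 0.0101
  gray-hulled: (55 − 55.875)² / 55.875 = 0.0137
  white-hulled: (18 − 18.625)² / 18.625 = 0.0210
χ² = 0.0101 + 0.0137 + 0.0210 = 0.0448 ≈ 0.045
Degrees of freedom = 3 − 1 = 2; critical value at α = 0.1 is 4.605.
Since 0.045 < 4.605, we fail to reject the null hypothesis — the data are consistent with the 12:3:1 ratio.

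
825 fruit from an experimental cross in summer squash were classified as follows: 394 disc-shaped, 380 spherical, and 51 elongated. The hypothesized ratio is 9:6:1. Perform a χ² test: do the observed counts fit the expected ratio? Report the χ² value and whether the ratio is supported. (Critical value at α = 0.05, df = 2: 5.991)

26.706; not consistent

Total ratio parts = 16. Expected numbers out of 825:
  disc-shaped: 825 × 9/16 = 464.0625
  spherical: 825 × 6/16 = 309.375
  elongated: 825 × 1/16 = 51.5625
χ² = Σ (O − E)² / E
  disc-shaped: (394 − 464.0625)² / 464.0625 = 10.5778
  spherical: (380 − 309.375)² / 309.375 = 16.1225
  elongated: (51 − 51.5625)² / 51.5625 = 0.0061
χ² = 10.5778 + 16.1225 + 0.0061 = 26.7064 ≈ 26.706
Degrees of freedom = 3 − 1 = 2; critical value at α = 0.05 is 5.991.
Since 26.706 > 5.991, we reject the null hypothesis — the data do not fit the 9:6:1 ratio.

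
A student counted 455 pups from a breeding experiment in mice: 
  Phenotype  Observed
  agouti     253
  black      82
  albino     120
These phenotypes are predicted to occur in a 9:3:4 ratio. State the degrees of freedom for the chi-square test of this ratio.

2

A goodness-of-fit test with 3 phenotype classes has df = 3 − 1 = 2.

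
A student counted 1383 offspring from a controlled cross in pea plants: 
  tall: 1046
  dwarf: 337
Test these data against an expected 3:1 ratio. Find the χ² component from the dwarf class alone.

0.221

Under the 3:1 hypothesis (Σ ratio = 4, N = 1383):
  tall: 1383 × 3/4 = 1037.25
  dwarf: 1383 × 1/4 = 345.75
Contribution of dwarf: (337 − 345.75)² / 345.75 = 0.2214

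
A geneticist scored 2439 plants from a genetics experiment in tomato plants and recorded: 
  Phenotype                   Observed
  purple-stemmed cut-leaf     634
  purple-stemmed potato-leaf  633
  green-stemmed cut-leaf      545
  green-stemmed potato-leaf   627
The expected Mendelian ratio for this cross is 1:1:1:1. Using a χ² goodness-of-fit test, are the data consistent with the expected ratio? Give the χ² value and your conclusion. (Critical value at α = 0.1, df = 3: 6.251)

Under the 1:1:1:1 hypothesis (Σ ratio = 4, N = 2439):
  purple-stemmed cut-leaf: 2439 × 1/4 = 609.75
  purple-stemmed potato-leaf: 2439 × 1/4 = 609.75
  green-stemmed cut-leaf: 2439 × 1/4 = 609.75
  green-stemmed potato-leaf: 2439 × 1/4 = 609.75
χ² = Σ (O − E)² / E
  purple-stemmed cut-leaf: (634 − 609.75)² / 609.75 = 0.9644
  purple-stemmed potato-leaf: (633 − 609.75)² / 609.75 = 0.8865
  green-stemmed cut-leaf: (545 − 609.75)² / 609.75 = 6.8759
  green-stemmed potato-leaf: (627 − 609.75)² / 609.75 = 0.4880
χ² = 0.9644 + 0.8865 + 6.8759 + 0.4880 = 9.2148 ≈ 9.215
Degrees of freedom = 4 − 1 = 3; critical value at α = 0.1 is 6.251.
Since 9.215 > 6.251, we reject the null hypothesis — the data do not fit the 1:1:1:1 ratio.

9.215; not consistent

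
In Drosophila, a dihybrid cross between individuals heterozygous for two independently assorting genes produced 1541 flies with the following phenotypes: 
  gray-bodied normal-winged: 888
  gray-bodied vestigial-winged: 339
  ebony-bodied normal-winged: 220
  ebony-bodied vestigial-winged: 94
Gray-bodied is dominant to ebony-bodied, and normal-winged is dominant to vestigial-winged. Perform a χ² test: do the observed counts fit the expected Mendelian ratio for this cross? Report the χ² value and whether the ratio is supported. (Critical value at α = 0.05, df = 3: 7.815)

A dihybrid F₂ with independent assortment and complete dominance at both loci gives a 9:3:3:1 phenotypic ratio.
The 9:3:3:1 ratio has 16 parts, so with N = 1541 the expected counts are:
  gray-bodied normal-winged: 1541 × 9/16 = 866.8125
  gray-bodied vestigial-winged: 1541 × 3/16 = 288.9375
  ebony-bodied normal-winged: 1541 × 3/16 = 288.9375
  ebony-bodied vestigial-winged: 1541 × 1/16 = 96.3125
χ² = Σ (O − E)² / E
  gray-bodied normal-winged: (888 − 866.8125)² / 866.8125 = 0.5179
  gray-bodied vestigial-winged: (339 − 288.9375)² / 288.9375 = 8.6740
  ebony-bodied normal-winged: (220 − 288.9375)² / 288.9375 = 16.4478
  ebony-bodied vestigial-winged: (94 − 96.3125)² / 96.3125 = 0.0555
χ² = 0.5179 + 8.6740 + 16.4478 + 0.0555 = 25.6952 ≈ 25.695
Degrees of freedom = 4 − 1 = 3; critical value at α = 0.05 is 7.815.
Since 25.695 > 7.815, we reject the null hypothesis — the data do not fit the 9:3:3:1 ratio.

25.695; not consistent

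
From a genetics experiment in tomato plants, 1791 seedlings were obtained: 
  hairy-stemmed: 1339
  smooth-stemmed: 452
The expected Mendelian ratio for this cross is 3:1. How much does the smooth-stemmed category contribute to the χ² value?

Total ratio parts = 4. Expected numbers out of 1791:
  hairy-stemmed: 1791 × 3/4 = 1343.25
  smooth-stemmed: 1791 × 1/4 = 447.75
Contribution of smooth-stemmed: (452 − 447.75)² / 447.75 = 0.0403

0.040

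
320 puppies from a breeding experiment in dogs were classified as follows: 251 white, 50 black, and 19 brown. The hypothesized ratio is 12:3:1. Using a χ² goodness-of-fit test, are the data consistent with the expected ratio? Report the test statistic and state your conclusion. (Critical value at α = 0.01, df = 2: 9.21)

Expected counts for N = 320 under a 12:3:1 ratio (total parts = 16):
  white: 320 × 12/16 = 240
  black: 320 × 3/16 = 60
  brown: 320 × 1/16 = 20
χ² = Σ (O − E)² / E
  white: (251 − 240)² / 240 = 0.5042
  black: (50 − 60)² / 60 = 1.6667
  brown: (19 − 20)² / 20 = 0.0500
χ² = 0.5042 + 1.6667 + 0.0500 = 2.2209 ≈ 2.221
Degrees of freedom = 3 − 1 = 2; critical value at α = 0.01 is 9.21.
Since 2.221 < 9.21, we fail to reject the null hypothesis — the data are consistent with the 12:3:1 ratio.

2.221; consistent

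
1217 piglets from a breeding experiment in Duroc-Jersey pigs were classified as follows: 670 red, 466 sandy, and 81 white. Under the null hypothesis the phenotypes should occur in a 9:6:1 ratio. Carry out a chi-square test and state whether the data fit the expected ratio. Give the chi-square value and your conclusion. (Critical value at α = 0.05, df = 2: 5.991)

Under the 9:6:1 hypothesis (Σ ratio = 16, N = 1217):
  red: 1217 × 9/16 = 684.5625
  sandy: 1217 × 6/16 = 456.375
  white: 1217 × 1/16 = 76.0625
χ² = Σ (O − E)² / E
  red: (670 − 684.5625)² / 684.5625 = 0.3098
  sandy: (466 − 456.375)² / 456.375 = 0.2030
  white: (81 − 76.0625)² / 76.0625 = 0.3205
χ² = 0.3098 + 0.2030 + 0.3205 = 0.8333 ≈ 0.833
Degrees of freedom = 3 − 1 = 2; critical value at α = 0.05 is 5.991.
Since 0.833 < 5.991, we fail to reject the null hypothesis — the data are consistent with the 9:6:1 ratio.

0.833; consistent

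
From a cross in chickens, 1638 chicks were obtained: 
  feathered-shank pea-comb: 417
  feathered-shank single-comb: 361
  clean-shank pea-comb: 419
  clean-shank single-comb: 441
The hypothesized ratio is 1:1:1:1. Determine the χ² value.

The 1:1:1:1 ratio has 4 parts, so with N = 1638 the expected counts are:
  feathered-shank pea-comb: 1638 × 1/4 = 409.5
  feathered-shank single-comb: 1638 × 1/4 = 409.5
  clean-shank pea-comb: 1638 × 1/4 = 409.5
  clean-shank single-comb: 1638 × 1/4 = 409.5
χ² = Σ (O − E)² / E
  feathered-shank pea-comb: (417 − 409.5)² / 409.5 = 0.1374
  feathered-shank single-comb: (361 − 409.5)² / 409.5 = 5.7442
  clean-shank pea-comb: (419 − 409.5)² / 409.5 = 0.2204
  clean-shank single-comb: (441 − 409.5)² / 409.5 = 2.4231
χ² = 0.1374 + 5.7442 + 0.2204 + 2.4231 = 8.5251 ≈ 8.525

8.525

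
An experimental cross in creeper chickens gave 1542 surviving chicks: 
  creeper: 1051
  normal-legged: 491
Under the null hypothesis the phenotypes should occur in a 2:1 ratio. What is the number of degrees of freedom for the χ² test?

1

A goodness-of-fit test with 2 phenotype classes has df = 2 − 1 = 1.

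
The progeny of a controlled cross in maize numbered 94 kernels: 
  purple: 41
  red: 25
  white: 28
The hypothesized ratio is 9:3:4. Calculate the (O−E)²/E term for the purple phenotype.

Expected counts for N = 94 under a 9:3:4 ratio (total parts = 16):
  purple: 94 × 9/16 = 52.875
  red: 94 × 3/16 = 17.625
  white: 94 × 4/16 = 23.5
Contribution of purple: (41 − 52.875)² / 52.875 = 2.6670

2.667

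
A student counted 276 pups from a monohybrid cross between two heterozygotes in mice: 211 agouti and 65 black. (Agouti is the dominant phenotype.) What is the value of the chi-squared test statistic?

0.309

For a monohybrid cross between heterozygotes with complete dominance, the expected phenotypic ratio is 3:1.
Total ratio parts = 4. Expected numbers out of 276:
  agouti: 276 × 3/4 = 207
  black: 276 × 1/4 = 69
χ² = Σ (O − E)² / E
  agouti: (211 − 207)² / 207 = 0.0773
  black: (65 − 69)² / 69 = 0.2319
χ² = 0.0773 + 0.2319 = 0.3092 ≈ 0.309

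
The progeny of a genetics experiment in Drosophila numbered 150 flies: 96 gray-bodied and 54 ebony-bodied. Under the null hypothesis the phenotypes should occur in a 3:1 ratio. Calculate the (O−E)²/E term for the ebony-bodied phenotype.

7.260

The 3:1 ratio has 4 parts, so with N = 150 the expected counts are:
  gray-bodied: 150 × 3/4 = 112.5
  ebony-bodied: 150 × 1/4 = 37.5
Contribution of ebony-bodied: (54 − 37.5)² / 37.5 = 7.2600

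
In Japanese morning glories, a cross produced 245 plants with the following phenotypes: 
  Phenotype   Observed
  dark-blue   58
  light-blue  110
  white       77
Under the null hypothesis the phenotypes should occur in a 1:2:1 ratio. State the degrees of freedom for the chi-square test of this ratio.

A goodness-of-fit test with 3 phenotype classes has df = 3 − 1 = 2.

2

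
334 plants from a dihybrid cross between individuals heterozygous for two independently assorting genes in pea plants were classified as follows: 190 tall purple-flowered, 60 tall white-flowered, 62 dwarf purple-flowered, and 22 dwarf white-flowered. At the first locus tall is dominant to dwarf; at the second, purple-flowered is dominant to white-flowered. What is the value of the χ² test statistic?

0.201

A dihybrid F₂ with independent assortment and complete dominance at both loci gives a 9:3:3:1 phenotypic ratio.
Total ratio parts = 16. Expected numbers out of 334:
  tall purple-flowered: 334 × 9/16 = 187.875
  tall white-flowered: 334 × 3/16 = 62.625
  dwarf purple-flowered: 334 × 3/16 = 62.625
  dwarf white-flowered: 334 × 1/16 = 20.875
χ² = Σ (O − E)² / E
  tall purple-flowered: (190 − 187.875)² / 187.875 = 0.0240
  tall white-flowered: (60 − 62.625)² / 62.625 = 0.1100
  dwarf purple-flowered: (62 − 62.625)² / 62.625 = 0.0062
  dwarf white-flowered: (22 − 20.875)² / 20.875 = 0.0606
χ² = 0.0240 + 0.1100 + 0.0062 + 0.0606 = 0.2008 ≈ 0.201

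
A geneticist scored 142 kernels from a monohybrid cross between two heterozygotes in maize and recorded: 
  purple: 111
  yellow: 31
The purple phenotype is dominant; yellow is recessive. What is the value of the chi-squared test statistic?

For a monohybrid cross between heterozygotes with complete dominance, the expected phenotypic ratio is 3:1.
Under the 3:1 hypothesis (Σ ratio = 4, N = 142):
  purple: 142 × 3/4 = 106.5
  yellow: 142 × 1/4 = 35.5
χ² = Σ (O − E)² / E
  purple: (111 − 106.5)² / 106.5 = 0.1901
  yellow: (31 − 35.5)² / 35.5 = 0.5704
χ² = 0.1901 + 0.5704 = 0.7605 ≈ 0.761

0.761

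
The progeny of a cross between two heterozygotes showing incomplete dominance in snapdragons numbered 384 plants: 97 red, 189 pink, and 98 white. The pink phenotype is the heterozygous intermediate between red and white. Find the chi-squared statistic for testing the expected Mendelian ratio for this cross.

0.099

With incomplete dominance, a heterozygote × heterozygote cross gives a 1:2:1 phenotypic ratio.
Total ratio parts = 4. Expected numbers out of 384:
  red: 384 × 1/4 = 96
  pink: 384 × 2/4 = 192
  white: 384 × 1/4 = 96
χ² = Σ (O − E)² / E
  red: (97 − 96)² / 96 = 0.0104
  pink: (189 − 192)² / 192 = 0.0469
  white: (98 − 96)² / 96 = 0.0417
χ² = 0.0104 + 0.0469 + 0.0417 = 0.099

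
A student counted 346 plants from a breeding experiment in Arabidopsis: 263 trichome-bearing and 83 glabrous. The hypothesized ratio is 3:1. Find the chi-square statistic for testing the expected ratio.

0.189

Expected counts for N = 346 under a 3:1 ratio (total parts = 4):
  trichome-bearing: 346 × 3/4 = 259.5
  glabrous: 346 × 1/4 = 86.5
χ² = Σ (O − E)² / E
  trichome-bearing: (263 − 259.5)² / 259.5 = 0.0472
  glabrous: (83 − 86.5)² / 86.5 = 0.1416
χ² = 0.0472 + 0.1416 = 0.1888 ≈ 0.189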